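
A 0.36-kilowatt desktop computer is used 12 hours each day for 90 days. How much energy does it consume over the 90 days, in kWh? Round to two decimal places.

Runtime = 12 h/day × 90 days = 1080 h
Energy = 0.36 kW × 1080 h = 388.8 kWh

388.80 kWh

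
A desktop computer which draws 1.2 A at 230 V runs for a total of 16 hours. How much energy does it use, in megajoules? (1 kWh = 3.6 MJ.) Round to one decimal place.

15.9 MJ

Power = 1.2 A × 230 V = 276 W = 0.276 kW
Energy = 0.276 kW × 16 h = 4.416 kWh
= 4.416 × 3.6 MJ = 15.9 MJ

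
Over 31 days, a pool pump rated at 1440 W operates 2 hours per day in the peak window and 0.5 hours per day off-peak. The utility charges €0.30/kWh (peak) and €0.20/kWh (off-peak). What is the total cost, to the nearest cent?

€31.25

Peak energy = 1.44 kW × 2 h × 31 = 89.28 kWh
Off-peak energy = 1.44 kW × 0.5 h × 31 = 22.32 kWh
Cost = 89.28 × €0.30 + 22.32 × €0.20 = €26.784 + €4.464 = €31.25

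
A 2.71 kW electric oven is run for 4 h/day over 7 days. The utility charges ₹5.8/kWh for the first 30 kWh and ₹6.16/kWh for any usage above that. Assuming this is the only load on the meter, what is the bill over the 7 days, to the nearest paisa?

Runtime = 4 h/day × 7 days = 28 h
Energy = 2.71 kW × 28 h = 75.88 kWh
Tier 1 (0–30 kWh): 30 × ₹5.8 = ₹174
Above 30 kWh: 45.88 × ₹6.16 = ₹282.6208
Bill = ₹456.62

₹456.62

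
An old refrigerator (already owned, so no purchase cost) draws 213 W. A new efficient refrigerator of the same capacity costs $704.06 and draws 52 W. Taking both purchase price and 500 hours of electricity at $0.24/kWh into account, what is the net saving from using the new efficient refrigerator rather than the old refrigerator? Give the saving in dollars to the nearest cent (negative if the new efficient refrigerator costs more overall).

old refrigerator: $0.00 + (213/1000) kW × 500 h × $0.24 = $0.00 + $25.56 = $25.56
new efficient refrigerator: $704.06 + (52/1000) kW × 500 h × $0.24 = $704.06 + $6.24 = $710.3
Saving = $25.56 − $710.3 = −$684.74

-$684.74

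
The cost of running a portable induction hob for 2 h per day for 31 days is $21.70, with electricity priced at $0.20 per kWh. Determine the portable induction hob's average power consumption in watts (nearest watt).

Energy = $21.70 ÷ $0.20/kWh = 108.5 kWh
Runtime = 2 h/day × 31 days = 62 h
Power = 108.5 kWh ÷ 62 h = 1.75 kW = 1750 W

1750 W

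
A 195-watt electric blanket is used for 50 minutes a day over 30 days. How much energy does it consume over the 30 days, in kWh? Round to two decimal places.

4.88 kWh

Runtime = 50 min × 30 = 1500 min = 25 h
Energy = 0.195 kW × 25 h = 4.875 kWh ≈ 4.88 kWh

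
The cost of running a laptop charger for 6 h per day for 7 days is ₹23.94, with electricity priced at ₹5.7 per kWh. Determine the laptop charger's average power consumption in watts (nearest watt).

100 W

Energy = ₹23.94 ÷ ₹5.7/kWh = 4.2 kWh
Runtime = 6 h/day × 7 days = 42 h
Power = 4.2 kWh ÷ 42 h = 0.1 kW = 100 W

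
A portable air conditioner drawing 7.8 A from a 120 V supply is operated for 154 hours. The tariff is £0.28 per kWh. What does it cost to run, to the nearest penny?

£40.36

Power = 7.8 A × 120 V = 936 W = 0.936 kW
Energy = 0.936 kW × 154 h = 144.144 kWh
Cost = 144.144 kWh × £0.28/kWh = £40.36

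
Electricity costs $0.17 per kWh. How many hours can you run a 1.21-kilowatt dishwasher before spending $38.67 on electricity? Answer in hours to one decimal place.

Energy available = $38.67 ÷ $0.17/kWh = 227.4706 kWh
Hours = 227.4706 kWh ÷ 1.21 kW = 188.0 h

188.0 h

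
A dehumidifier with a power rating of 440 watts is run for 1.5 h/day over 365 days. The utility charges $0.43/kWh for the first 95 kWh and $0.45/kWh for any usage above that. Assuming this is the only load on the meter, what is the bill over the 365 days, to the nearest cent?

$106.51

Runtime = 1.5 h/day × 365 days = 547.5 h
Energy = 0.44 kW × 547.5 h = 240.9 kWh
Tier 1 (0–95 kWh): 95 × $0.43 = $40.85
Above 95 kWh: 145.9 × $0.45 = $65.655
Bill = $106.51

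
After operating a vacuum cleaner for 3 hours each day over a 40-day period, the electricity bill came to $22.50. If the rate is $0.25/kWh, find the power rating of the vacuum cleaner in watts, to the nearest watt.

Energy = $22.50 ÷ $0.25/kWh = 90 kWh
Runtime = 3 h/day × 40 days = 120 h
Power = 90 kWh ÷ 120 h = 0.75 kW = 750 W

750 W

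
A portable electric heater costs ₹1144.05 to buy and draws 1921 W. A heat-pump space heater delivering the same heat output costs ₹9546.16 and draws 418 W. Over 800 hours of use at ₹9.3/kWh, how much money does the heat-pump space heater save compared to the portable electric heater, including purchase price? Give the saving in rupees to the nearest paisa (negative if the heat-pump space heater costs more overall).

₹2780.21

portable electric heater: ₹1144.05 + (1921/1000) kW × 800 h × ₹9.3 = ₹1144.05 + ₹14292.24 = ₹15436.29
heat-pump space heater: ₹9546.16 + (418/1000) kW × 800 h × ₹9.3 = ₹9546.16 + ₹3109.92 = ₹12656.08
Saving = ₹15436.29 − ₹12656.08 = ₹2780.21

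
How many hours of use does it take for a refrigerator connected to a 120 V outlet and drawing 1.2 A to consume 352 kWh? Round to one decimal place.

2444.4 h

Power = 1.2 A × 120 V = 144 W = 0.144 kW
Hours = 352 kWh ÷ 0.144 kW = 2444.4 h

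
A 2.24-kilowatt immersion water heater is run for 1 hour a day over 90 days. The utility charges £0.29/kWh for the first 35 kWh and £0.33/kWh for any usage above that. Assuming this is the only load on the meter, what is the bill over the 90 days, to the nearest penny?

Runtime = 1 h/day × 90 days = 90 h
Energy = 2.24 kW × 90 h = 201.6 kWh
Tier 1 (0–35 kWh): 35 × £0.29 = £10.15
Above 35 kWh: 166.6 × £0.33 = £54.978
Bill = £65.13

£65.13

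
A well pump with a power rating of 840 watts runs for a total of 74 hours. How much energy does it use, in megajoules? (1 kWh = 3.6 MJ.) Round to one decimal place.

223.8 MJ

Energy = 0.84 kW × 74 h = 62.16 kWh
= 62.16 × 3.6 MJ = 223.8 MJ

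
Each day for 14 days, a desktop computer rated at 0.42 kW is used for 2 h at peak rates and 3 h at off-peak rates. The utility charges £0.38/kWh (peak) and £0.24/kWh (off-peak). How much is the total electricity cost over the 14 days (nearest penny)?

Peak energy = 0.42 kW × 2 h × 14 = 11.76 kWh
Off-peak energy = 0.42 kW × 3 h × 14 = 17.64 kWh
Cost = 11.76 × £0.38 + 17.64 × £0.24 = £4.4688 + £4.2336 = £8.70

£8.70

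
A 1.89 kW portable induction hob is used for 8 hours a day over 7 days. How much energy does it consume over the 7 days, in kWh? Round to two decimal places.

Runtime = 8 h/day × 7 days = 56 h
Energy = 1.89 kW × 56 h = 105.84 kWh

105.84 kWh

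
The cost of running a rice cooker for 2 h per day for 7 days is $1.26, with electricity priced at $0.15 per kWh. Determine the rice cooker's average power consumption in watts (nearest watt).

Energy = $1.26 ÷ $0.15/kWh = 8.4 kWh
Runtime = 2 h/day × 7 days = 14 h
Power = 8.4 kWh ÷ 14 h = 0.6 kW = 600 W

600 W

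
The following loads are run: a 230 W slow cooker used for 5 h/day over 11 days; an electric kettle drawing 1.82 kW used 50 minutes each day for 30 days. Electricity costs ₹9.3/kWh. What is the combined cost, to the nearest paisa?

₹540.80

slow cooker: Runtime = 5 h/day × 11 days = 55 h
slow cooker: 0.23 kW × 55 h = 12.65 kWh
electric kettle: Runtime = 50 min × 30 = 1500 min = 25 h
electric kettle: 1.82 kW × 25 h = 45.5 kWh
Total energy = 58.15 kWh
Cost = 58.15 × ₹9.3 = ₹540.80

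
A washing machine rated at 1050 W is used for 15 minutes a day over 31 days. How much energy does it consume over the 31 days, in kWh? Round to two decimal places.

Runtime = 15 min × 31 = 465 min = 7.75 h
Energy = 1.05 kW × 7.75 h = 8.1375 kWh ≈ 8.14 kWh

8.14 kWh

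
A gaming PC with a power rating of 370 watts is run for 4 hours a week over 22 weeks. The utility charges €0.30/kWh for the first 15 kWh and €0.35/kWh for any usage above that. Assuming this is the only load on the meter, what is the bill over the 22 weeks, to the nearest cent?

€10.65

Runtime = 4 h/week × 22 weeks = 88 h
Energy = 0.37 kW × 88 h = 32.56 kWh
Tier 1 (0–15 kWh): 15 × €0.30 = €4.5
Above 15 kWh: 17.56 × €0.35 = €6.146
Bill = €10.65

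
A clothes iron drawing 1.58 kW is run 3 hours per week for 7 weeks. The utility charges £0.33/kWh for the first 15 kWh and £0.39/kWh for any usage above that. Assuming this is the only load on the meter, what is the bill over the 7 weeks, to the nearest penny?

£12.04

Runtime = 3 h/week × 7 weeks = 21 h
Energy = 1.58 kW × 21 h = 33.18 kWh
Tier 1 (0–15 kWh): 15 × £0.33 = £4.95
Above 15 kWh: 18.18 × £0.39 = £7.0902
Bill = £12.04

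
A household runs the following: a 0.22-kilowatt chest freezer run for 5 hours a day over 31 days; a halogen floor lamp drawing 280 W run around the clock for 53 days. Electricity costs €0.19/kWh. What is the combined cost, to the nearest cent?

€74.15

chest freezer: Runtime = 5 h/day × 31 days = 155 h
chest freezer: 0.22 kW × 155 h = 34.1 kWh
halogen floor lamp: Runtime = 24 h × 53 = 1272 h
halogen floor lamp: 0.28 kW × 1272 h = 356.16 kWh
Total energy = 390.26 kWh
Cost = 390.26 × €0.19 = €74.15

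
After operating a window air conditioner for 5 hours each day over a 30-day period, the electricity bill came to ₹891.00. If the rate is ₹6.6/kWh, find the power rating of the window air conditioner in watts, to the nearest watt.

Energy = ₹891.00 ÷ ₹6.6/kWh = 135 kWh
Runtime = 5 h/day × 30 days = 150 h
Power = 135 kWh ÷ 150 h = 0.9 kW = 900 W

900 W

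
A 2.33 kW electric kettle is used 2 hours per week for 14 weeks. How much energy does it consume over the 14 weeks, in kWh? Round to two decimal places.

65.24 kWh

Runtime = 2 h/week × 14 weeks = 28 h
Energy = 2.33 kW × 28 h = 65.24 kWh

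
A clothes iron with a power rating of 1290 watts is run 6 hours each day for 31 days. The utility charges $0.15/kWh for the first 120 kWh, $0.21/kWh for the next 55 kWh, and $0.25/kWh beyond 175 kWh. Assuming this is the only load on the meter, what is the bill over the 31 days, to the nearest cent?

$45.79

Runtime = 6 h/day × 31 days = 186 h
Energy = 1.29 kW × 186 h = 239.94 kWh
Tier 1 (0–120 kWh): 120 × $0.15 = $18
Tier 2 (120–175 kWh): 55 × $0.21 = $11.55
Above 175 kWh: 64.94 × $0.25 = $16.235
Bill = $45.79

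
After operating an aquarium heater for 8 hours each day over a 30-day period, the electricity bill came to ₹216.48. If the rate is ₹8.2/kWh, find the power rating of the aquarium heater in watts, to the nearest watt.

110 W

Energy = ₹216.48 ÷ ₹8.2/kWh = 26.4 kWh
Runtime = 8 h/day × 30 days = 240 h
Power = 26.4 kWh ÷ 240 h = 0.11 kW = 110 W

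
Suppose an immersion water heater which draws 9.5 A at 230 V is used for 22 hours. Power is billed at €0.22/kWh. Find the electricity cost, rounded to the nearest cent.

€10.58

Power = 9.5 A × 230 V = 2185 W = 2.185 kW
Energy = 2.185 kW × 22 h = 48.07 kWh
Cost = 48.07 kWh × €0.22/kWh = €10.58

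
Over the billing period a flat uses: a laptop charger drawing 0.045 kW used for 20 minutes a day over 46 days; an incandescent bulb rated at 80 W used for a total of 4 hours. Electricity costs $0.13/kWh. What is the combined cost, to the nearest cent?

$0.13

laptop charger: Runtime = 20 min × 46 = 920 min = 15.333333… h
laptop charger: 0.045 kW × 15.333333… h = 0.69 kWh
incandescent bulb: 0.08 kW × 4 h = 0.32 kWh
Total energy = 1.01 kWh
Cost = 1.01 × $0.13 = $0.13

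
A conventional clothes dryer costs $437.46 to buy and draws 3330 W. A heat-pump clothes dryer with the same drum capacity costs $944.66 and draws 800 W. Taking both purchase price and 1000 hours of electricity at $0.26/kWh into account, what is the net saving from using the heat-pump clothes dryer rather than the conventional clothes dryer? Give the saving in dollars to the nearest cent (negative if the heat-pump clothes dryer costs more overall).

$150.60

conventional clothes dryer: $437.46 + (3330/1000) kW × 1000 h × $0.26 = $437.46 + $865.8 = $1303.26
heat-pump clothes dryer: $944.66 + (800/1000) kW × 1000 h × $0.26 = $944.66 + $208 = $1152.66
Saving = $1303.26 − $1152.66 = $150.6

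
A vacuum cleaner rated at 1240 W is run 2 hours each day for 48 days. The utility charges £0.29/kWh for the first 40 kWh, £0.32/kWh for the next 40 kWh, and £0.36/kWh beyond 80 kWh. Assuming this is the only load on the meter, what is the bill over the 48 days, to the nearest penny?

Runtime = 2 h/day × 48 days = 96 h
Energy = 1.24 kW × 96 h = 119.04 kWh
Tier 1 (0–40 kWh): 40 × £0.29 = £11.6
Tier 2 (40–80 kWh): 40 × £0.32 = £12.8
Above 80 kWh: 39.04 × £0.36 = £14.0544
Bill = £38.45

£38.45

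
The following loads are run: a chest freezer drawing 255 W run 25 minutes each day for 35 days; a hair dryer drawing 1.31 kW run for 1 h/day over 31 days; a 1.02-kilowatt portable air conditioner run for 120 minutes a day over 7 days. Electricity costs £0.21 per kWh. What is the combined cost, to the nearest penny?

chest freezer: Runtime = 25 min × 35 = 875 min = 14.583333… h
chest freezer: 0.255 kW × 14.583333… h = 3.71875 kWh
hair dryer: Runtime = 1 h/day × 31 days = 31 h
hair dryer: 1.31 kW × 31 h = 40.61 kWh
portable air conditioner: Runtime = 120 min × 7 = 840 min = 14 h
portable air conditioner: 1.02 kW × 14 h = 14.28 kWh
Total energy = 58.60875 kWh
Cost = 58.60875 × £0.21 = £12.31

£12.31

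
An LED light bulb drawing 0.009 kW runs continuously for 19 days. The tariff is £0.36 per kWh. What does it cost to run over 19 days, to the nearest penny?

Runtime = 24 h × 19 = 456 h
Energy = 0.009 kW × 456 h = 4.104 kWh
Cost = 4.104 kWh × £0.36/kWh = £1.48

£1.48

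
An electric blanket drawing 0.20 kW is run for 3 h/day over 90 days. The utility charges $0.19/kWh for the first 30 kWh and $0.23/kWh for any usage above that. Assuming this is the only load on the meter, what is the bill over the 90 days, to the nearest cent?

Runtime = 3 h/day × 90 days = 270 h
Energy = 0.2 kW × 270 h = 54 kWh
Tier 1 (0–30 kWh): 30 × $0.19 = $5.7
Above 30 kWh: 24 × $0.23 = $5.52
Bill = $11.22

$11.22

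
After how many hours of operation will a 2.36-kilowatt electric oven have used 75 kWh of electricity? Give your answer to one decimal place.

31.8 h

Hours = 75 kWh ÷ 2.36 kW = 31.8 h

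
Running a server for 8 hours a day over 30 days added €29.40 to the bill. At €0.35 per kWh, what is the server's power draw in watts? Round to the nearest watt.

350 W

Energy = €29.40 ÷ €0.35/kWh = 84 kWh
Runtime = 8 h/day × 30 days = 240 h
Power = 84 kWh ÷ 240 h = 0.35 kW = 350 W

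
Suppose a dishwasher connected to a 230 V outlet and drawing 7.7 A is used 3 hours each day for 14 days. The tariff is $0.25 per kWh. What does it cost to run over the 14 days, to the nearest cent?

Power = 7.7 A × 230 V = 1771 W = 1.771 kW
Runtime = 3 h/day × 14 days = 42 h
Energy = 1.771 kW × 42 h = 74.382 kWh
Cost = 74.382 kWh × $0.25/kWh = $18.60

$18.60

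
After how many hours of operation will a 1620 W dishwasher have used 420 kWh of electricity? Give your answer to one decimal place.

Hours = 420 kWh ÷ 1.62 kW = 259.3 h

259.3 h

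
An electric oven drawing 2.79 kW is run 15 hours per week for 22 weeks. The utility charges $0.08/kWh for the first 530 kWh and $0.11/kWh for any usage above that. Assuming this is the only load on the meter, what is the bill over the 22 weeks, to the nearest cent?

$85.38

Runtime = 15 h/week × 22 weeks = 330 h
Energy = 2.79 kW × 330 h = 920.7 kWh
Tier 1 (0–530 kWh): 530 × $0.08 = $42.4
Above 530 kWh: 390.7 × $0.11 = $42.977
Bill = $85.38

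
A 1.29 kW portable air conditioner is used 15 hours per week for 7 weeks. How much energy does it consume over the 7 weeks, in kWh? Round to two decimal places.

Runtime = 15 h/week × 7 weeks = 105 h
Energy = 1.29 kW × 105 h = 135.45 kWh

135.45 kWh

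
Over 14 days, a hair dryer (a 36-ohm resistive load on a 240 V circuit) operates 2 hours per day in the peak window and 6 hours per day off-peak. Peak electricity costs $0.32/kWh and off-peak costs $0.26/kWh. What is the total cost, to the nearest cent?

Power = V²/R = 240²/36 = 1600 W = 1.6 kW
Peak energy = 1.6 kW × 2 h × 14 = 44.8 kWh
Off-peak energy = 1.6 kW × 6 h × 14 = 134.4 kWh
Cost = 44.8 × $0.32 + 134.4 × $0.26 = $14.336 + $34.944 = $49.28

$49.28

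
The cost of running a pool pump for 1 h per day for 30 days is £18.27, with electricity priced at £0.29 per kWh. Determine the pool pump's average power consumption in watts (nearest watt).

2100 W

Energy = £18.27 ÷ £0.29/kWh = 63 kWh
Runtime = 1 h/day × 30 days = 30 h
Power = 63 kWh ÷ 30 h = 2.1 kW = 2100 W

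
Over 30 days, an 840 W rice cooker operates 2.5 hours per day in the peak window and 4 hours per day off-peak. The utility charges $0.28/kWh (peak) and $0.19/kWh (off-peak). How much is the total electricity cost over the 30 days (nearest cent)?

Peak energy = 0.84 kW × 2.5 h × 30 = 63 kWh
Off-peak energy = 0.84 kW × 4 h × 30 = 100.8 kWh
Cost = 63 × $0.28 + 100.8 × $0.19 = $17.64 + $19.152 = $36.79

$36.79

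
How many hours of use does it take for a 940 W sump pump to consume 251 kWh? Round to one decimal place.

267.0 h

Hours = 251 kWh ÷ 0.94 kW = 267.0 h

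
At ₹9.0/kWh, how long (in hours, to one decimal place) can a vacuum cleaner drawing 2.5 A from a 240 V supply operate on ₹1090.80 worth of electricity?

202.0 h

Power = 2.5 A × 240 V = 600 W = 0.6 kW
Energy available = ₹1090.80 ÷ ₹9.0/kWh = 121.2 kWh
Hours = 121.2 kWh ÷ 0.6 kW = 202.0 h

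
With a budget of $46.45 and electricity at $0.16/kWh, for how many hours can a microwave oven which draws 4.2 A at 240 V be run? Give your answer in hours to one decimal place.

288.0 h

Power = 4.2 A × 240 V = 1008 W = 1.008 kW
Energy available = $46.45 ÷ $0.16/kWh = 290.3125 kWh
Hours = 290.3125 kWh ÷ 1.008 kW = 288.0 h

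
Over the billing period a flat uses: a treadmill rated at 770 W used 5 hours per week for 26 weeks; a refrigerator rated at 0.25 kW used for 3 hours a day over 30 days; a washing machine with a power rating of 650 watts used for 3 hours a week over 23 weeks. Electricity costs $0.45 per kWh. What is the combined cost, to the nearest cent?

$75.35

treadmill: Runtime = 5 h/week × 26 weeks = 130 h
treadmill: 0.77 kW × 130 h = 100.1 kWh
refrigerator: Runtime = 3 h/day × 30 days = 90 h
refrigerator: 0.25 kW × 90 h = 22.5 kWh
washing machine: Runtime = 3 h/week × 23 weeks = 69 h
washing machine: 0.65 kW × 69 h = 44.85 kWh
Total energy = 167.45 kWh
Cost = 167.45 × $0.45 = $75.35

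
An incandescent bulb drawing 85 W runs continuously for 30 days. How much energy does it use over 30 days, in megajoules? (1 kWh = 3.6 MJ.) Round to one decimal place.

Runtime = 24 h × 30 = 720 h
Energy = 0.085 kW × 720 h = 61.2 kWh
= 61.2 × 3.6 MJ = 220.3 MJ

220.3 MJ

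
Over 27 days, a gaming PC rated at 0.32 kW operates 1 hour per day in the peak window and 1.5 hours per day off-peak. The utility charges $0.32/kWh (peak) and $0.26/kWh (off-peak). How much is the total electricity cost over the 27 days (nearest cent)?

$6.13

Peak energy = 0.32 kW × 1 h × 27 = 8.64 kWh
Off-peak energy = 0.32 kW × 1.5 h × 27 = 12.96 kWh
Cost = 8.64 × $0.32 + 12.96 × $0.26 = $2.7648 + $3.3696 = $6.13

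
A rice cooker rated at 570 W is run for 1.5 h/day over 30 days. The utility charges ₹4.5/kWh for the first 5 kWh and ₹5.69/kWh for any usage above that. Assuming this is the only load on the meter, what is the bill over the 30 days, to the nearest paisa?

₹140.00

Runtime = 1.5 h/day × 30 days = 45 h
Energy = 0.57 kW × 45 h = 25.65 kWh
Tier 1 (0–5 kWh): 5 × ₹4.5 = ₹22.5
Above 5 kWh: 20.65 × ₹5.69 = ₹117.4985
Bill = ₹140.00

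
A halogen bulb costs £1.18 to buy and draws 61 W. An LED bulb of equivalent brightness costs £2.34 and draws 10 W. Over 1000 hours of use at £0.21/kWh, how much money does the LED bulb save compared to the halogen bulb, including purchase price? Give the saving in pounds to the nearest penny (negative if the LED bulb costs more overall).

£9.55

halogen bulb: £1.18 + (61/1000) kW × 1000 h × £0.21 = £1.18 + £12.81 = £13.99
LED bulb: £2.34 + (10/1000) kW × 1000 h × £0.21 = £2.34 + £2.1 = £4.44
Saving = £13.99 − £4.44 = £9.55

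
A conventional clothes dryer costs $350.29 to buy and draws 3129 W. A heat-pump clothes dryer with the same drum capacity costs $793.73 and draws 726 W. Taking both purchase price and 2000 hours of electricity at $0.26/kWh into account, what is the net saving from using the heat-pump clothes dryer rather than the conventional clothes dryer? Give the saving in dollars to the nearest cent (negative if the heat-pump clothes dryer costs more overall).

conventional clothes dryer: $350.29 + (3129/1000) kW × 2000 h × $0.26 = $350.29 + $1627.08 = $1977.37
heat-pump clothes dryer: $793.73 + (726/1000) kW × 2000 h × $0.26 = $793.73 + $377.52 = $1171.25
Saving = $1977.37 − $1171.25 = $806.12

$806.12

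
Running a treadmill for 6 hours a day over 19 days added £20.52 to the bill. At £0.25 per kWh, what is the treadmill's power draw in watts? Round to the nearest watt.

720 W

Energy = £20.52 ÷ £0.25/kWh = 82.08 kWh
Runtime = 6 h/day × 19 days = 114 h
Power = 82.08 kWh ÷ 114 h = 0.72 kW = 720 W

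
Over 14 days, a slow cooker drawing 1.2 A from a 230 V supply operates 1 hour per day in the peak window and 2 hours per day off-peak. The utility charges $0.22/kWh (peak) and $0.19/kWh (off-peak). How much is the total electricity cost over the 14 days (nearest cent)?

$2.32

Power = 1.2 A × 230 V = 276 W = 0.276 kW
Peak energy = 0.276 kW × 1 h × 14 = 3.864 kWh
Off-peak energy = 0.276 kW × 2 h × 14 = 7.728 kWh
Cost = 3.864 × $0.22 + 7.728 × $0.19 = $0.85008 + $1.46832 = $2.32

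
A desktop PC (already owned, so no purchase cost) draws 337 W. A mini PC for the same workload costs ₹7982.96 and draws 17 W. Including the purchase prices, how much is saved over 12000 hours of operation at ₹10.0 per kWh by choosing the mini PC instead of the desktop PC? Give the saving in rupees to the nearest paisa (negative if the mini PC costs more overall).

desktop PC: ₹0.00 + (337/1000) kW × 12000 h × ₹10.0 = ₹0.00 + ₹40440 = ₹40440
mini PC: ₹7982.96 + (17/1000) kW × 12000 h × ₹10.0 = ₹7982.96 + ₹2040 = ₹10022.96
Saving = ₹40440 − ₹10022.96 = ₹30417.04

₹30417.04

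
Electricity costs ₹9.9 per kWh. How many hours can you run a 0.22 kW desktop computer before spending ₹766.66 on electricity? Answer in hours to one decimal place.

352.0 h

Energy available = ₹766.66 ÷ ₹9.9/kWh = 77.4404 kWh
Hours = 77.4404 kWh ÷ 0.22 kW = 352.0 h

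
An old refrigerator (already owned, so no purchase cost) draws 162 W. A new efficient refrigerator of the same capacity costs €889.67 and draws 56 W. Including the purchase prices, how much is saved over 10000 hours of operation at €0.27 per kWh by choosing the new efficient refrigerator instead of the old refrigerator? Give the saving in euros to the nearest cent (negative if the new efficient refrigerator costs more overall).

-€603.47

old refrigerator: €0.00 + (162/1000) kW × 10000 h × €0.27 = €0.00 + €437.4 = €437.4
new efficient refrigerator: €889.67 + (56/1000) kW × 10000 h × €0.27 = €889.67 + €151.2 = €1040.87
Saving = €437.4 − €1040.87 = −€603.47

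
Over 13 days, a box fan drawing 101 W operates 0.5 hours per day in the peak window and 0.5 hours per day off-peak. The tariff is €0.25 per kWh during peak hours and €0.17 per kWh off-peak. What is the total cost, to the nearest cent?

€0.28

Peak energy = 0.101 kW × 0.5 h × 13 = 0.6565 kWh
Off-peak energy = 0.101 kW × 0.5 h × 13 = 0.6565 kWh
Cost = 0.6565 × €0.25 + 0.6565 × €0.17 = €0.164125 + €0.111605 = €0.28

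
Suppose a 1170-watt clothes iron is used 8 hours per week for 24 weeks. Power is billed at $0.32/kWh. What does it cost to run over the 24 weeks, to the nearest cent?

Runtime = 8 h/week × 24 weeks = 192 h
Energy = 1.17 kW × 192 h = 224.64 kWh
Cost = 224.64 kWh × $0.32/kWh = $71.88

$71.88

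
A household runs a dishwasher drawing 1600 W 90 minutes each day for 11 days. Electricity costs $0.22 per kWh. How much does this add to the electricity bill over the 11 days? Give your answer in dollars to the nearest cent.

Runtime = 90 min × 11 = 990 min = 16.5 h
Energy = 1.6 kW × 16.5 h = 26.4 kWh
Cost = 26.4 kWh × $0.22/kWh = $5.81

$5.81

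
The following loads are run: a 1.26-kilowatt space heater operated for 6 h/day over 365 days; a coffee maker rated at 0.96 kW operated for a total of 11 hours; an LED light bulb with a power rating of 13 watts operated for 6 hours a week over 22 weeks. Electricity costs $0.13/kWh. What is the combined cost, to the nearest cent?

space heater: Runtime = 6 h/day × 365 days = 2190 h
space heater: 1.26 kW × 2190 h = 2759.4 kWh
coffee maker: 0.96 kW × 11 h = 10.56 kWh
LED light bulb: Runtime = 6 h/week × 22 weeks = 132 h
LED light bulb: 0.013 kW × 132 h = 1.716 kWh
Total energy = 2771.676 kWh
Cost = 2771.676 × $0.13 = $360.32

$360.32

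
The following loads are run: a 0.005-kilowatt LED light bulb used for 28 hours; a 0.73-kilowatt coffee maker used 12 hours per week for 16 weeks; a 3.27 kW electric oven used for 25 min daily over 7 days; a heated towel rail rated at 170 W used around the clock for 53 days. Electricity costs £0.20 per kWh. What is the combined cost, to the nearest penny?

LED light bulb: 0.005 kW × 28 h = 0.14 kWh
coffee maker: Runtime = 12 h/week × 16 weeks = 192 h
coffee maker: 0.73 kW × 192 h = 140.16 kWh
electric oven: Runtime = 25 min × 7 = 175 min = 2.916666… h
electric oven: 3.27 kW × 2.916666… h = 9.5375 kWh
heated towel rail: Runtime = 24 h × 53 = 1272 h
heated towel rail: 0.17 kW × 1272 h = 216.24 kWh
Total energy = 366.0775 kWh
Cost = 366.0775 × £0.20 = £73.22

£73.22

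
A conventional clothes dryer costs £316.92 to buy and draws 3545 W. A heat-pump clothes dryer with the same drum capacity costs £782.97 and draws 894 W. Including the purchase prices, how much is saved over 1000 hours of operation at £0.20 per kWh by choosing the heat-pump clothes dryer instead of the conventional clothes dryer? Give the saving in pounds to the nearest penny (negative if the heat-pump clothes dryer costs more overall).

£64.15

conventional clothes dryer: £316.92 + (3545/1000) kW × 1000 h × £0.20 = £316.92 + £709 = £1025.92
heat-pump clothes dryer: £782.97 + (894/1000) kW × 1000 h × £0.20 = £782.97 + £178.8 = £961.77
Saving = £1025.92 − £961.77 = £64.15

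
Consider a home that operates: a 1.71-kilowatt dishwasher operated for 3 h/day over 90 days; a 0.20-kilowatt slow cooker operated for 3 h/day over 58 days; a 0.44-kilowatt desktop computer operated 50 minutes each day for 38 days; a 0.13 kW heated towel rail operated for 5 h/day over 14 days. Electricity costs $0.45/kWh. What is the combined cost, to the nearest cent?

dishwasher: Runtime = 3 h/day × 90 days = 270 h
dishwasher: 1.71 kW × 270 h = 461.7 kWh
slow cooker: Runtime = 3 h/day × 58 days = 174 h
slow cooker: 0.2 kW × 174 h = 34.8 kWh
desktop computer: Runtime = 50 min × 38 = 1900 min = 31.666666… h
desktop computer: 0.44 kW × 31.666666… h = 13.933333… kWh
heated towel rail: Runtime = 5 h/day × 14 days = 70 h
heated towel rail: 0.13 kW × 70 h = 9.1 kWh
Total energy = 519.533333… kWh
Cost = 519.533333… × $0.45 = $233.79

$233.79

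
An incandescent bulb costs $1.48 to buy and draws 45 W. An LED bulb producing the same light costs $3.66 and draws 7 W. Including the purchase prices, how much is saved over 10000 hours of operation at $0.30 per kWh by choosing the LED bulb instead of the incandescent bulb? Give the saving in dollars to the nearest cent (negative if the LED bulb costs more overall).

$111.82

incandescent bulb: $1.48 + (45/1000) kW × 10000 h × $0.30 = $1.48 + $135 = $136.48
LED bulb: $3.66 + (7/1000) kW × 10000 h × $0.30 = $3.66 + $21 = $24.66
Saving = $136.48 − $24.66 = $111.82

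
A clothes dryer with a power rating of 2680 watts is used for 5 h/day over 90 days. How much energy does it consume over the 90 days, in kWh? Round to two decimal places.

Runtime = 5 h/day × 90 days = 450 h
Energy = 2.68 kW × 450 h = 1206 kWh

1206.00 kWh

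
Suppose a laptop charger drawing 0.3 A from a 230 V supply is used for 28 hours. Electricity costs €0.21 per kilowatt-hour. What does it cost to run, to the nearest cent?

€0.41

Power = 0.3 A × 230 V = 69 W = 0.069 kW
Energy = 0.069 kW × 28 h = 1.932 kWh
Cost = 1.932 kWh × €0.21/kWh = €0.41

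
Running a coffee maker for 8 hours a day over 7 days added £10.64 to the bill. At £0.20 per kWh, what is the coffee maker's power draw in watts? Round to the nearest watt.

950 W

Energy = £10.64 ÷ £0.20/kWh = 53.2 kWh
Runtime = 8 h/day × 7 days = 56 h
Power = 53.2 kWh ÷ 56 h = 0.95 kW = 950 W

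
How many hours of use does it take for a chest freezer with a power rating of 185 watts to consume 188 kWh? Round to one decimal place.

Hours = 188 kWh ÷ 0.185 kW = 1016.2 h

1016.2 h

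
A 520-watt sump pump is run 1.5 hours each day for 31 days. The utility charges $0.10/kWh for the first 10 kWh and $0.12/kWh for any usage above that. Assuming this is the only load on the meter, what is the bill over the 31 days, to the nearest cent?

$2.70

Runtime = 1.5 h/day × 31 days = 46.5 h
Energy = 0.52 kW × 46.5 h = 24.18 kWh
Tier 1 (0–10 kWh): 10 × $0.10 = $1
Above 10 kWh: 14.18 × $0.12 = $1.7016
Bill = $2.70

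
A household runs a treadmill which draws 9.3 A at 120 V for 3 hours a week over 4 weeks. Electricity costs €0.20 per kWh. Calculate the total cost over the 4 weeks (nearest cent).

Power = 9.3 A × 120 V = 1116 W = 1.116 kW
Runtime = 3 h/week × 4 weeks = 12 h
Energy = 1.116 kW × 12 h = 13.392 kWh
Cost = 13.392 kWh × €0.20/kWh = €2.68

€2.68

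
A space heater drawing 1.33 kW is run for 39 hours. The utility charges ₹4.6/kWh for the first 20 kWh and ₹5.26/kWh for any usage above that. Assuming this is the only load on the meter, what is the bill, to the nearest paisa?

Energy = 1.33 kW × 39 h = 51.87 kWh
Tier 1 (0–20 kWh): 20 × ₹4.6 = ₹92
Above 20 kWh: 31.87 × ₹5.26 = ₹167.6362
Bill = ₹259.64

₹259.64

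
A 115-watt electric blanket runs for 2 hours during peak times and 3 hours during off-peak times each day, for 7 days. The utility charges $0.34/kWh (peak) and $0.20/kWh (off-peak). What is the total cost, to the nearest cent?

$1.03

Peak energy = 0.115 kW × 2 h × 7 = 1.61 kWh
Off-peak energy = 0.115 kW × 3 h × 7 = 2.415 kWh
Cost = 1.61 × $0.34 + 2.415 × $0.20 = $0.5474 + $0.483 = $1.03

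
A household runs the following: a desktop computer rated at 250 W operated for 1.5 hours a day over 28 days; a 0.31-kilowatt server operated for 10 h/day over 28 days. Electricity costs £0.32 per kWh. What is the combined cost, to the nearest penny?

£31.14

desktop computer: Runtime = 1.5 h/day × 28 days = 42 h
desktop computer: 0.25 kW × 42 h = 10.5 kWh
server: Runtime = 10 h/day × 28 days = 280 h
server: 0.31 kW × 280 h = 86.8 kWh
Total energy = 97.3 kWh
Cost = 97.3 × £0.32 = £31.14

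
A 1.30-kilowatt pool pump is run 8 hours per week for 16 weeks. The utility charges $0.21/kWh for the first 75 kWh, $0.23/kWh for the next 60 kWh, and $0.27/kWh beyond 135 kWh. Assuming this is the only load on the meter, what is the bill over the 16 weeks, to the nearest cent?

$38.03

Runtime = 8 h/week × 16 weeks = 128 h
Energy = 1.3 kW × 128 h = 166.4 kWh
Tier 1 (0–75 kWh): 75 × $0.21 = $15.75
Tier 2 (75–135 kWh): 60 × $0.23 = $13.8
Above 135 kWh: 31.4 × $0.27 = $8.478
Bill = $38.03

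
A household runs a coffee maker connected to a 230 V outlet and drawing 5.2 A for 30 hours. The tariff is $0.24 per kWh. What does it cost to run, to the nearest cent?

Power = 5.2 A × 230 V = 1196 W = 1.196 kW
Energy = 1.196 kW × 30 h = 35.88 kWh
Cost = 35.88 kWh × $0.24/kWh = $8.61

$8.61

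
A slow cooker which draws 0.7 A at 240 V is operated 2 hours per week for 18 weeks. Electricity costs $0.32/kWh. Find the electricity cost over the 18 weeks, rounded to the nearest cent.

Power = 0.7 A × 240 V = 168 W = 0.168 kW
Runtime = 2 h/week × 18 weeks = 36 h
Energy = 0.168 kW × 36 h = 6.048 kWh
Cost = 6.048 kWh × $0.32/kWh = $1.94

$1.94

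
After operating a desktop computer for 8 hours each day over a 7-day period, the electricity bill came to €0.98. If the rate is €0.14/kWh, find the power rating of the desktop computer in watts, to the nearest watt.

125 W

Energy = €0.98 ÷ €0.14/kWh = 7 kWh
Runtime = 8 h/day × 7 days = 56 h
Power = 7 kWh ÷ 56 h = 0.125 kW = 125 W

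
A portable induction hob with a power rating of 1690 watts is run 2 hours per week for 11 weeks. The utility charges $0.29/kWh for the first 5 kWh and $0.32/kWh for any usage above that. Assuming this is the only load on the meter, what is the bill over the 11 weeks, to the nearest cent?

$11.75

Runtime = 2 h/week × 11 weeks = 22 h
Energy = 1.69 kW × 22 h = 37.18 kWh
Tier 1 (0–5 kWh): 5 × $0.29 = $1.45
Above 5 kWh: 32.18 × $0.32 = $10.2976
Bill = $11.75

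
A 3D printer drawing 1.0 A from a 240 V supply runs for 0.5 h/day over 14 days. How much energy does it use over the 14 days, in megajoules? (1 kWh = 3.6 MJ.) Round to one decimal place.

6.0 MJ

Power = 1.0 A × 240 V = 240 W = 0.24 kW
Runtime = 0.5 h/day × 14 days = 7 h
Energy = 0.24 kW × 7 h = 1.68 kWh
= 1.68 × 3.6 MJ = 6.0 MJ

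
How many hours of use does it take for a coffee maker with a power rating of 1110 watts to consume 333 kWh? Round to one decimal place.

300.0 h

Hours = 333 kWh ÷ 1.11 kW = 300.0 h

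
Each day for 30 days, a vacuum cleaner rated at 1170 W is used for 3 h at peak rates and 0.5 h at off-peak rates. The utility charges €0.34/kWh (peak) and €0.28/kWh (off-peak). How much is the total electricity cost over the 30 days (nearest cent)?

Peak energy = 1.17 kW × 3 h × 30 = 105.3 kWh
Off-peak energy = 1.17 kW × 0.5 h × 30 = 17.55 kWh
Cost = 105.3 × €0.34 + 17.55 × €0.28 = €35.802 + €4.914 = €40.72

€40.72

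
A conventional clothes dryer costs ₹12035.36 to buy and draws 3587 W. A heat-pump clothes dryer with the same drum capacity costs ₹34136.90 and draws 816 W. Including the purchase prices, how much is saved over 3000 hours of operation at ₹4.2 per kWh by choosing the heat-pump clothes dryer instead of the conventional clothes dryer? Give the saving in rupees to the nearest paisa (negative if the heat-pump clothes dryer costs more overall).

conventional clothes dryer: ₹12035.36 + (3587/1000) kW × 3000 h × ₹4.2 = ₹12035.36 + ₹45196.2 = ₹57231.56
heat-pump clothes dryer: ₹34136.90 + (816/1000) kW × 3000 h × ₹4.2 = ₹34136.90 + ₹10281.6 = ₹44418.5
Saving = ₹57231.56 − ₹44418.5 = ₹12813.06

₹12813.06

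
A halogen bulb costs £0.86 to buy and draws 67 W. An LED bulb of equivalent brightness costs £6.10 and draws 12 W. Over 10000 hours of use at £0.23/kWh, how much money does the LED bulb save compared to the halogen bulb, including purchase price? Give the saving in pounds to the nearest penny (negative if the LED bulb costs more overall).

halogen bulb: £0.86 + (67/1000) kW × 10000 h × £0.23 = £0.86 + £154.1 = £154.96
LED bulb: £6.10 + (12/1000) kW × 10000 h × £0.23 = £6.10 + £27.6 = £33.7
Saving = £154.96 − £33.7 = £121.26

£121.26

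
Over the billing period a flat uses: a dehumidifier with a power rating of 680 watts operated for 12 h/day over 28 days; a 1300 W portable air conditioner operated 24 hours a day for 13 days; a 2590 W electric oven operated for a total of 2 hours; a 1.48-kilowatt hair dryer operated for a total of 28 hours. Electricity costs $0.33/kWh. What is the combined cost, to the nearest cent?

dehumidifier: Runtime = 12 h/day × 28 days = 336 h
dehumidifier: 0.68 kW × 336 h = 228.48 kWh
portable air conditioner: Runtime = 24 h × 13 = 312 h
portable air conditioner: 1.3 kW × 312 h = 405.6 kWh
electric oven: 2.59 kW × 2 h = 5.18 kWh
hair dryer: 1.48 kW × 28 h = 41.44 kWh
Total energy = 680.7 kWh
Cost = 680.7 × $0.33 = $224.63

$224.63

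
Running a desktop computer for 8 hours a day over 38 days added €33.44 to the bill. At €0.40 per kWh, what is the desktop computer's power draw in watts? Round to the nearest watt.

Energy = €33.44 ÷ €0.40/kWh = 83.6 kWh
Runtime = 8 h/day × 38 days = 304 h
Power = 83.6 kWh ÷ 304 h = 0.275 kW = 275 W

275 W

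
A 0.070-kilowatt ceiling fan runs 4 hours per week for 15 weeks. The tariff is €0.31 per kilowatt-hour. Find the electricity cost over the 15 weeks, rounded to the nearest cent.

Runtime = 4 h/week × 15 weeks = 60 h
Energy = 0.07 kW × 60 h = 4.2 kWh
Cost = 4.2 kWh × €0.31/kWh = €1.30

€1.30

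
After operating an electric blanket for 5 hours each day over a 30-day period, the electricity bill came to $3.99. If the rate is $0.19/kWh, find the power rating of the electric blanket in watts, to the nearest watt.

Energy = $3.99 ÷ $0.19/kWh = 21 kWh
Runtime = 5 h/day × 30 days = 150 h
Power = 21 kWh ÷ 150 h = 0.14 kW = 140 W

140 W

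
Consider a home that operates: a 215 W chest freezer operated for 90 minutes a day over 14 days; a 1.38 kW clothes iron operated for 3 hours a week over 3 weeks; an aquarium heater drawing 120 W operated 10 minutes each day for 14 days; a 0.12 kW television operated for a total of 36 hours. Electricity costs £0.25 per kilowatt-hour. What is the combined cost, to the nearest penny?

£5.38

chest freezer: Runtime = 90 min × 14 = 1260 min = 21 h
chest freezer: 0.215 kW × 21 h = 4.515 kWh
clothes iron: Runtime = 3 h/week × 3 weeks = 9 h
clothes iron: 1.38 kW × 9 h = 12.42 kWh
aquarium heater: Runtime = 10 min × 14 = 140 min = 2.333333… h
aquarium heater: 0.12 kW × 2.333333… h = 0.28 kWh
television: 0.12 kW × 36 h = 4.32 kWh
Total energy = 21.535 kWh
Cost = 21.535 × £0.25 = £5.38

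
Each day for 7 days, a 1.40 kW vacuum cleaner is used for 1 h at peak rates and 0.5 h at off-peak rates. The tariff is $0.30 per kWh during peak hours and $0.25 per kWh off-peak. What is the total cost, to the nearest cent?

$4.17

Peak energy = 1.4 kW × 1 h × 7 = 9.8 kWh
Off-peak energy = 1.4 kW × 0.5 h × 7 = 4.9 kWh
Cost = 9.8 × $0.30 + 4.9 × $0.25 = $2.94 + $1.225 = $4.17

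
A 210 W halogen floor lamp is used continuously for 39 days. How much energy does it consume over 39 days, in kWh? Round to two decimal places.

196.56 kWh

Runtime = 24 h × 39 = 936 h
Energy = 0.21 kW × 936 h = 196.56 kWh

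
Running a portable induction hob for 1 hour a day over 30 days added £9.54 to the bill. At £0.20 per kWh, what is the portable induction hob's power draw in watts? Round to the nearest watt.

Energy = £9.54 ÷ £0.20/kWh = 47.7 kWh
Runtime = 1 h/day × 30 days = 30 h
Power = 47.7 kWh ÷ 30 h = 1.59 kW = 1590 W

1590 W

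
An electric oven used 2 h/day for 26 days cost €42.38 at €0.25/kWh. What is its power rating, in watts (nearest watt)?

Energy = €42.38 ÷ €0.25/kWh = 169.52 kWh
Runtime = 2 h/day × 26 days = 52 h
Power = 169.52 kWh ÷ 52 h = 3.26 kW = 3260 W

3260 W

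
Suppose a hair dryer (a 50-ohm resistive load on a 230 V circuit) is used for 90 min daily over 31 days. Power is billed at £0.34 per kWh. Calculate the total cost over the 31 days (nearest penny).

Power = V²/R = 230²/50 = 1058 W = 1.058 kW
Runtime = 90 min × 31 = 2790 min = 46.5 h
Energy = 1.058 kW × 46.5 h = 49.197 kWh
Cost = 49.197 kWh × £0.34/kWh = £16.73

£16.73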